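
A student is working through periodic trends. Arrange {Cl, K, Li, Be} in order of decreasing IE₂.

The second ionization energy removes an electron from the +1 ion. For each element: Cl⁺ still has 6 valence electrons; K⁺ is the bare [Ar] core; Li⁺ is the bare [He] core; Be⁺ still has 1 valence electron.
Pulling an electron out of a noble-gas core costs far more than removing a remaining valence electron, so K and Li sit at the high end of IE_2.
Valence configurations: Cl⁺ [Ne]3s²3p⁴, Be⁺ [He]2s¹.
Tabulated IE_2 (kJ/mol): Cl 2298, K 3052, Li 7298, Be 1757.
Putting it together, IE_2: Be < Cl < K < Li.

Li, K, Cl, Be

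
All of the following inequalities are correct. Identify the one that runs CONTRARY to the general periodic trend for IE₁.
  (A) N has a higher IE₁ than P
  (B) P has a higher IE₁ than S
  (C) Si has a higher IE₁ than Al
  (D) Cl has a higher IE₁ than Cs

(B)

The general trend: IE₁ increases across a period and decreases down a group.
(A) N (period 2, group 15) vs P (period 3, group 15): the stated order agrees with the simple trend.
(B) P (period 3, group 15) vs S (period 3, group 16): the stated order contradicts the simple trend.
(C) Si (period 3, group 14) vs Al (period 3, group 13): the stated order agrees with the simple trend.
(D) Cl (period 3, group 17) vs Cs (period 6, group 1): the stated order agrees with the simple trend.
The exception is (B): S (3p⁴) ionizes more easily than half-filled P (3p³) because the paired 3p electron in S is pushed out by e⁻–e⁻ repulsion.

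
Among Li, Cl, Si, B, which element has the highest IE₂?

Li

After 1 electron has been removed, what remains? Li⁺ is the bare [He] core; Cl⁺ still has 6 valence electrons; Si⁺ still has 3 valence electrons; B⁺ still has 2 valence electrons.
Breaking into a closed-shell core is much more expensive than removing a leftover valence electron — Li has the largest IE_2 here.
Valence configurations: Cl⁺ [Ne]3s²3p⁴, Si⁺ [Ne]3s²3p¹, B⁺ [He]2s².
The numbers (kJ/mol): Li 7298, Cl 2298, Si 1577, B 2427.
Hence IE_2: Si < Cl < B < Li.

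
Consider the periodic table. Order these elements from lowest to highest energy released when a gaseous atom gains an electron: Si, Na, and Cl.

Na < Si < Cl

Na is in period 3, group 1; Si is in period 3, group 14; Cl is in period 3, group 17.
Electron affinity generally becomes more exothermic across a period toward the halogens and less exothermic down a group.
All lie in period 3, so electron affinity increases left to right.
So from lowest to highest: Na < Si < Cl.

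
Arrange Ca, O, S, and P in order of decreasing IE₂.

O > S > P > Ca

The second ionization energy removes an electron from the +1 ion. For each element: Ca⁺ still has 1 valence electron; O⁺ still has 5 valence electrons; S⁺ still has 5 valence electrons; P⁺ still has 4 valence electrons.
All are still removing valence electrons, so compare the +1 ions as you would atoms: IE_2 generally rises across a period (higher Z_eff) and falls down a group (larger shell), subject to the usual subshell exceptions.
Valence configurations: Ca⁺ [Ar]4s¹, O⁺ [He]2s²2p³, S⁺ [Ne]3s²3p³, P⁺ [Ne]3s²3p².
The numbers (kJ/mol): Ca 1145, O 3388, S 2252, P 1907.
Overall IE_2 order: Ca < P < S < O.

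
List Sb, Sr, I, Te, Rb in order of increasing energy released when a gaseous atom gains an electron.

Sr < Rb < Sb < Te < I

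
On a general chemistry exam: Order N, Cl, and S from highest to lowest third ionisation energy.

N, Cl, S

The third ionization energy removes an electron from the +2 ion. For each element: N²⁺ still has 3 valence electrons; Cl²⁺ still has 5 valence electrons; S²⁺ still has 4 valence electrons.
All are still removing valence electrons, so compare the +2 ions as you would atoms: IE_3 generally rises across a period (higher Z_eff) and falls down a group (larger shell), subject to the usual subshell exceptions.
Valence configurations: N²⁺ [He]2s²2p¹, Cl²⁺ [Ne]3s²3p³, S²⁺ [Ne]3s²3p².
Tabulated IE_3 (kJ/mol): N 4578, Cl 3822, S 3357.
Hence IE_3: S < Cl < N.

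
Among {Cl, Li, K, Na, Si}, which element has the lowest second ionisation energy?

Si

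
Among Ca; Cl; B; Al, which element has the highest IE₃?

Ca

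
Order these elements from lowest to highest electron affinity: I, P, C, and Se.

P, C, Se, I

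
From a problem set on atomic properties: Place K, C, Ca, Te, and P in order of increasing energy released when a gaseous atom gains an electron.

Atoms with high Z_eff and room in the valence shell (especially the halogens) have the most exothermic electron affinities.
Here both period and group differ, so the two effects have to be weighed against each other.
K > Ca: this pair runs against the simple trend — see the exception note.
P > K: relative to K, both the across-period and down-group shifts push P's electron affinity up.
C > P: the two effects oppose for this pair; the down-group effect wins (122 vs 72 kJ/mol).
Te > C: the two effects oppose for this pair; the across-period effect wins (190 vs 122 kJ/mol).
Note the exception: K has a higher electron affinity than Ca, contrary to the simple trend — adding an electron to Ca (ns²) has to open a new, higher-energy np subshell, which is unfavourable.
Approximate values (kJ/mol): C 122, P 72, K 48, Ca 2, Te 190.
So from lowest to highest: Ca < K < P < C < Te.

Ca < K < P < C < Te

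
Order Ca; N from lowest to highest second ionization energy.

Ca < N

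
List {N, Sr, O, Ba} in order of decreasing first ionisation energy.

N, O, Sr, Ba

N is in period 2, group 15; O is in period 2, group 16; Sr is in period 5, group 2; Ba is in period 6, group 2.
Across a period the outer electron is held more tightly (higher IE₁); down a group it sits in a higher shell, more shielded, and comes off more easily.
These span different periods and groups, so the two trends combine.
Sr > Ba: Sr sits above Ba in group 2, so the down-group effect alone puts Sr higher.
O > Sr: relative to Sr, both the across-period and down-group shifts push O's first ionization energy up.
N > O: this pair runs against the simple trend — see the exception note.
Note the exception: N has a higher first ionization energy than O, contrary to the simple trend — pairing an electron in O's 2p⁴ costs repulsion energy, so O ionizes more easily than half-filled N (2p³).
Tabulated first ionization energy (kJ/mol): N 1402, O 1314, Sr 550, Ba 503.
So from highest to lowest: N > O > Sr > Ba.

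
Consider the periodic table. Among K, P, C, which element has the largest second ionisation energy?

K

IE_2 is the cost of taking one more electron from the +1 cation: K⁺ is the bare [Ar] core; P⁺ still has 4 valence electrons; C⁺ still has 3 valence electrons.
Core electrons are held far more tightly than valence electrons, so K tops the IE_2 order.
Valence configurations: P⁺ [Ne]3s²3p², C⁺ [He]2s²2p¹.
Tabulated IE_2 (kJ/mol): K 3052, P 1907, C 2353.
Hence IE_2: P < C < K.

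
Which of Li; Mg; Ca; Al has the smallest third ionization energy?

Al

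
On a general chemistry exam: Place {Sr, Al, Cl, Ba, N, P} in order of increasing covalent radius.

Radius decreases left→right (rising Z_eff, same n) and increases top→bottom (higher n).
Here both period and group differ, so the two effects have to be weighed against each other.
Cl > N: period and group pull opposite ways; the down-group shift dominates (99 vs 71 pm).
P > Cl: P lies to the left of Cl in period 3, so the across-period effect alone puts P larger.
Al > P: Al lies to the left of P in period 3, so the across-period effect alone puts Al larger.
Sr > Al: relative to Al, both the across-period and down-group shifts push Sr's atomic radius up.
Ba > Sr: Ba sits below Sr in group 2, so the down-group effect alone puts Ba larger.
For reference (pm): N 71, Al 126, P 111, Cl 99, Sr 185, Ba 196.
So from smallest to largest: N < Cl < P < Al < Sr < Ba.

N < Cl < P < Al < Sr < Ba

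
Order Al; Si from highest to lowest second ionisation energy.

IE_2 is the cost of taking one more electron from the +1 cation: Al⁺ still has 2 valence electrons; Si⁺ still has 3 valence electrons.
All are still removing valence electrons, so compare the +1 ions as you would atoms: IE_2 generally rises across a period (higher Z_eff) and falls down a group (larger shell), subject to the usual subshell exceptions.
Valence configurations: Al⁺ [Ne]3s², Si⁺ [Ne]3s²3p¹.
Si⁺ loses a lone 3p electron whereas Al⁺ must break into a filled 3s² pair, so IE_2(Al) > IE_2(Si) even though Si has the higher nuclear charge.
Approximate IE_2 values (kJ/mol): Al 1817, Si 1577.
Putting it together, IE_2: Si < Al.

Al > Si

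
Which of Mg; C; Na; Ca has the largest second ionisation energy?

Na

After 1 electron has been removed, what remains? Mg⁺ still has 1 valence electron; C⁺ still has 3 valence electrons; Na⁺ is the bare [Ne] core; Ca⁺ still has 1 valence electron.
Pulling an electron out of a noble-gas core costs far more than removing a remaining valence electron, so Na sits at the high end of IE_2.
Valence configurations: Mg⁺ [Ne]3s¹, C⁺ [He]2s²2p¹, Ca⁺ [Ar]4s¹.
Tabulated IE_2 (kJ/mol): Mg 1451, C 2353, Na 4562, Ca 1145.
So the second ionization energies run Ca < Mg < C < Na.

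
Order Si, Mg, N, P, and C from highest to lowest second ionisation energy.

N > C > P > Si > Mg

The second ionization energy removes an electron from the +1 ion. For each element: Si⁺ still has 3 valence electrons; Mg⁺ still has 1 valence electron; N⁺ still has 4 valence electrons; P⁺ still has 4 valence electrons; C⁺ still has 3 valence electrons.
All are still removing valence electrons, so compare the +1 ions as you would atoms: IE_2 generally rises across a period (higher Z_eff) and falls down a group (larger shell), subject to the usual subshell exceptions.
Valence configurations: Si⁺ [Ne]3s²3p¹, Mg⁺ [Ne]3s¹, N⁺ [He]2s²2p², P⁺ [Ne]3s²3p², C⁺ [He]2s²2p¹.
Approximate IE_2 values (kJ/mol): Si 1577, Mg 1451, N 2856, P 1907, C 2353.
Hence IE_2: Mg < Si < P < C < N.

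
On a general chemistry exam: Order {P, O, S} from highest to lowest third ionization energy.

O, S, P

The third ionization energy removes an electron from the +2 ion. For each element: P²⁺ still has 3 valence electrons; O²⁺ still has 4 valence electrons; S²⁺ still has 4 valence electrons.
All are still removing valence electrons, so compare the +2 ions as you would atoms: IE_3 generally rises across a period (higher Z_eff) and falls down a group (larger shell), subject to the usual subshell exceptions.
Valence configurations: P²⁺ [Ne]3s²3p¹, O²⁺ [He]2s²2p², S²⁺ [Ne]3s²3p².
Approximate IE_3 values (kJ/mol): P 2914, O 5300, S 3357.
So the third ionization energies run P < S < O.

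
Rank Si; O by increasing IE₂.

Si < O

Consider each +1 ion: Si⁺ still has 3 valence electrons; O⁺ still has 5 valence electrons.
All are still removing valence electrons, so compare the +1 ions as you would atoms: IE_2 generally rises across a period (higher Z_eff) and falls down a group (larger shell), subject to the usual subshell exceptions.
Valence configurations: Si⁺ [Ne]3s²3p¹, O⁺ [He]2s²2p³.
Tabulated IE_2 (kJ/mol): Si 1577, O 3388.
Overall IE_2 order: Si < O.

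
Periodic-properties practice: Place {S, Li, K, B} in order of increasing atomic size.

B < S < Li < K

Li is in period 2, group 1; B is in period 2, group 13; S is in period 3, group 16; K is in period 4, group 1.
Atomic radius shrinks across a period as nuclear charge pulls the same shell inward, and grows down a group as new shells are added.
These span different periods and groups, so the two trends combine.
S > B: period and group pull opposite ways; the down-group shift dominates (103 vs 85 pm).
Li > S: the two effects oppose for this pair; the across-period effect wins (133 vs 103 pm).
K > Li: they share group 1; the group trend gives K the larger value.
Approximate values (pm): Li 133, B 85, S 103, K 196.
So from smallest to largest: B < S < Li < K.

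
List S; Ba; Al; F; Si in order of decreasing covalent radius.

Ba, Al, Si, S, F

F is in period 2, group 17; Al is in period 3, group 13; Si is in period 3, group 14; S is in period 3, group 16; Ba is in period 6, group 2.
Across a period the added protons contract the valence shell; down a group each new principal shell makes the atom larger.
These span different periods and groups, so the two trends combine.
S > F: relative to F, both the across-period and down-group shifts push S's atomic radius up.
Si > S: both are in period 3; the period trend gives Si the larger value.
Al > Si: both are in period 3; the period trend gives Al the larger value.
Ba > Al: both effects reinforce here, so Ba is clearly the larger of the two.
For reference (pm): F 64, Al 126, Si 116, S 103, Ba 196.
So from largest to smallest: Ba > Al > Si > S > F.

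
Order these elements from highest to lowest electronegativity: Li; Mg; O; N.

Li is in period 2, group 1; N is in period 2, group 15; O is in period 2, group 16; Mg is in period 3, group 2.
Atoms toward the upper right of the periodic table pull bonding electrons most strongly.
Here both period and group differ, so the two effects have to be weighed against each other.
Mg > Li: period and group pull opposite ways; the across-period shift dominates (1.31 vs 0.98).
N > Mg: both effects reinforce here, so N is clearly the higher of the two.
O > N: both are in period 2; the period trend gives O the larger value.
Approximate values (Pauling): Li 0.98, N 3.04, O 3.44, Mg 1.31.
So from highest to lowest: O > N > Mg > Li.

O > N > Mg > Li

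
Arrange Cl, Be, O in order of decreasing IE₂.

O > Cl > Be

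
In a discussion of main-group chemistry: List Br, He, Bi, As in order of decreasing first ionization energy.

First ionization energy rises across a period (greater Z_eff holds electrons more tightly) and falls down a group (valence electrons are farther from the nucleus).
Neither a single period nor a single group — weigh both effects.
As > Bi: As sits above Bi in group 15, so the down-group effect alone puts As higher.
Br > As: Br lies to the right of As in period 4, so the across-period effect alone puts Br higher.
He > Br: relative to Br, both the across-period and down-group shifts push He's first ionization energy up.
For reference (kJ/mol): He 2372, As 947, Br 1140, Bi 703.
So from highest to lowest: He > Br > As > Bi.

He > Br > As > Bi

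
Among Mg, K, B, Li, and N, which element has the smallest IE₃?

B

The third ionization energy removes an electron from the +2 ion. For each element: Mg²⁺ is the bare [Ne] core; K²⁺ is already 1 electron into the core; B²⁺ still has 1 valence electron; Li²⁺ is already 1 electron into the core; N²⁺ still has 3 valence electrons.
Usually core removal costs more than valence removal, but here the competition is close: a tightly held n=2 valence electron can cost more to remove than an n=3 core electron, so the actual values have to decide it.
Valence configurations: B²⁺ [He]2s¹, N²⁺ [He]2s²2p¹.
The numbers (kJ/mol): Mg 7733, K 4420, B 3660, Li 11815, N 4578.
Overall IE_3 order: B < K < N < Mg < Li.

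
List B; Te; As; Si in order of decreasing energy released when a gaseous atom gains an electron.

Te > Si > As > B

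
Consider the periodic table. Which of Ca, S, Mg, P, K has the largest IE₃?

After 2 electrons have been removed, what remains? Ca²⁺ is the bare [Ar] core; S²⁺ still has 4 valence electrons; Mg²⁺ is the bare [Ne] core; P²⁺ still has 3 valence electrons; K²⁺ is already 1 electron into the core.
Breaking into a closed-shell core is much more expensive than removing a leftover valence electron — K, Ca and Mg have the largest IE_3 here.
Valence configurations: S²⁺ [Ne]3s²3p², P²⁺ [Ne]3s²3p¹.
Approximate IE_3 values (kJ/mol): Ca 4912, S 3357, Mg 7733, P 2914, K 4420.
Putting it together, IE_3: P < S < K < Ca < Mg.

Mg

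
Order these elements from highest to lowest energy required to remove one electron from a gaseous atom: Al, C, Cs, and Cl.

First ionization energy rises across a period (greater Z_eff holds electrons more tightly) and falls down a group (valence electrons are farther from the nucleus).
Neither a single period nor a single group — weigh both effects.
Al > Cs: relative to Cs, both the across-period and down-group shifts push Al's first ionization energy up.
C > Al: both effects reinforce here, so C is clearly the higher of the two.
Cl > C: the two effects oppose for this pair; the across-period effect wins (1251 vs 1086 kJ/mol).
For reference (kJ/mol): C 1086, Al 578, Cl 1251, Cs 376.
So from highest to lowest: Cl > C > Al > Cs.

Cl > C > Al > Cs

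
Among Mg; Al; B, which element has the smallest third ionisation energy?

Al

The third ionization energy removes an electron from the +2 ion. For each element: Mg²⁺ is the bare [Ne] core; Al²⁺ still has 1 valence electron; B²⁺ still has 1 valence electron.
Breaking into a closed-shell core is much more expensive than removing a leftover valence electron — Mg has the largest IE_3 here.
Valence configurations: Al²⁺ [Ne]3s¹, B²⁺ [He]2s¹.
Tabulated IE_3 (kJ/mol): Mg 7733, Al 2745, B 3660.
Putting it together, IE_3: Al < B < Mg.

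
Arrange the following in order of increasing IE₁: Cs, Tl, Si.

Cs, Tl, Si

Si is in period 3, group 14; Cs is in period 6, group 1; Tl is in period 6, group 13.
Across a period the outer electron is held more tightly (higher IE₁); down a group it sits in a higher shell, more shielded, and comes off more easily.
Neither a single period nor a single group — weigh both effects.
Tl > Cs: both are in period 6; the period trend gives Tl the larger value.
Si > Tl: relative to Tl, both the across-period and down-group shifts push Si's first ionization energy up.
Approximate values (kJ/mol): Si 786, Cs 376, Tl 589.
So from lowest to highest: Cs < Tl < Si.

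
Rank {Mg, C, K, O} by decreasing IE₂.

O > K > C > Mg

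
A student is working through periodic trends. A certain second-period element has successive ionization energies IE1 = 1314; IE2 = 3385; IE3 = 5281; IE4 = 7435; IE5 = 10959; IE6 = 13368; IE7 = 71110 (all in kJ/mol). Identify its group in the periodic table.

Group 16

Look for the largest jump between consecutive ionization energies: IE7/IE6 ≈ 5.3, far larger than any earlier ratio.
That jump marks the point where a core electron is being removed. So the atom has 6 valence electrons.
A main-group element with 6 valence electrons is in group 16.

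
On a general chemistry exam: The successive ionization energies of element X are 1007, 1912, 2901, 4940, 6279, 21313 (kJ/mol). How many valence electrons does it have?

5

Look for the largest jump between consecutive ionization energies: IE6/IE5 ≈ 3.4, far larger than any earlier ratio.
That jump marks the point where a core electron is being removed. So the atom has 5 valence electrons.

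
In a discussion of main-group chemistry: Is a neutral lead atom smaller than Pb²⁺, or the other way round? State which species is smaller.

Forming Pb²⁺ removes 2 electrons from Pb. Fewer electrons for the same nuclear charge means less shielding and a higher Z_eff on the remaining electrons.
A cation is smaller than its parent atom: Pb²⁺ < Pb.

Pb²⁺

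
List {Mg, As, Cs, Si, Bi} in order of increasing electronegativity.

Cs, Mg, Si, Bi, As

Mg is in period 3, group 2; Si is in period 3, group 14; As is in period 4, group 15; Cs is in period 6, group 1; Bi is in period 6, group 15.
Atoms toward the upper right of the periodic table pull bonding electrons most strongly.
These span different periods and groups, so the two trends combine.
Mg > Cs: relative to Cs, both the across-period and down-group shifts push Mg's electronegativity up.
Si > Mg: Si lies to the right of Mg in period 3, so the across-period effect alone puts Si higher.
Bi > Si: period and group pull opposite ways; the across-period shift dominates (2.02 vs 1.90).
As > Bi: they share group 15; the group trend gives As the larger value.
Approximate values (Pauling): Mg 1.31, Si 1.90, As 2.18, Cs 0.79, Bi 2.02.
So from lowest to highest: Cs < Mg < Si < Bi < As.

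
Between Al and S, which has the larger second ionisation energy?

S

Consider each +1 ion: Al⁺ still has 2 valence electrons; S⁺ still has 5 valence electrons.
All are still removing valence electrons, so compare the +1 ions as you would atoms: IE_2 generally rises across a period (higher Z_eff) and falls down a group (larger shell), subject to the usual subshell exceptions.
Valence configurations: Al⁺ [Ne]3s², S⁺ [Ne]3s²3p³.
The numbers (kJ/mol): Al 1817, S 2252.
So the second ionization energies run Al < S.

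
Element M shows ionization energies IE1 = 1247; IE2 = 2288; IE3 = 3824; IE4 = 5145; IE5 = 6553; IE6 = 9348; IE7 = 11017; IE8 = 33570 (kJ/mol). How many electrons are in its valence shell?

Look for the largest jump between consecutive ionization energies: IE8/IE7 ≈ 3.0, far larger than any earlier ratio.
That jump marks the point where a core electron is being removed. So the atom has 7 valence electrons.

7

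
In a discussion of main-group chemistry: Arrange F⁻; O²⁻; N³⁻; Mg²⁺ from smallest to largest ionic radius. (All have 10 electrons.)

Mg²⁺ < F⁻ < O²⁻ < N³⁻

All of these have 10 electrons, so size is governed by nuclear charge alone: the more protons, the stronger the pull on the same electron cloud, and the smaller the ion.
Nuclear charges: Mg²⁺ (Z=12), F⁻ (Z=9), O²⁻ (Z=8), N³⁻ (Z=7).
Smallest to largest: Mg²⁺ < F⁻ < O²⁻ < N³⁻.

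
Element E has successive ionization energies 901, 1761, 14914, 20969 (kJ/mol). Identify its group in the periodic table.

Look for the largest jump between consecutive ionization energies: IE3/IE2 ≈ 8.5, far larger than any earlier ratio.
That jump marks the point where a core electron is being removed. So the atom has 2 valence electrons.
A main-group element with 2 valence electrons is in group 2.

Group 2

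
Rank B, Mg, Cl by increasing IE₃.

B, Cl, Mg

IE_3 is the cost of taking one more electron from the +2 cation: B²⁺ still has 1 valence electron; Mg²⁺ is the bare [Ne] core; Cl²⁺ still has 5 valence electrons.
Breaking into a closed-shell core is much more expensive than removing a leftover valence electron — Mg has the largest IE_3 here.
Valence configurations: B²⁺ [He]2s¹, Cl²⁺ [Ne]3s²3p³.
Approximate IE_3 values (kJ/mol): B 3660, Mg 7733, Cl 3822.
So the third ionization energies run B < Cl < Mg.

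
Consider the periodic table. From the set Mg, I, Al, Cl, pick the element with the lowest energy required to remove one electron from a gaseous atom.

Al

Mg is in period 3, group 2; Al is in period 3, group 13; Cl is in period 3, group 17; I is in period 5, group 17.
Removing the outermost electron gets harder across a period and easier down a group.
These span different periods and groups, so the two trends combine.
Mg > Al: this pair runs against the simple trend — see the exception note.
I > Mg: the two effects oppose for this pair; the across-period effect wins (1008 vs 738 kJ/mol).
Cl > I: they share group 17; the group trend gives Cl the larger value.
Note the exception: Mg has a higher first ionization energy than Al, contrary to the simple trend — Al's single 3p electron is easier to remove than one from Mg's filled 3s².
For reference (kJ/mol): Mg 738, Al 578, Cl 1251, I 1008.
The lowest energy required to remove one electron from a gaseous atom among these belongs to Al.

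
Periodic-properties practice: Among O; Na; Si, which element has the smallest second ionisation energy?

Si

After 1 electron has been removed, what remains? O⁺ still has 5 valence electrons; Na⁺ is the bare [Ne] core; Si⁺ still has 3 valence electrons.
Pulling an electron out of a noble-gas core costs far more than removing a remaining valence electron, so Na sits at the high end of IE_2.
Valence configurations: O⁺ [He]2s²2p³, Si⁺ [Ne]3s²3p¹.
The numbers (kJ/mol): O 3388, Na 4562, Si 1577.
Putting it together, IE_2: Si < O < Na.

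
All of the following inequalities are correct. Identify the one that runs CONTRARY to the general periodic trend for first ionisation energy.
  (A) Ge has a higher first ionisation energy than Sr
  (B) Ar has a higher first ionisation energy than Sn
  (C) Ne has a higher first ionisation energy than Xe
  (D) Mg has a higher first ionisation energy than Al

(D)

The general trend: first ionisation energy increases across a period and decreases down a group.
(A) Ge (period 4, group 14) vs Sr (period 5, group 2): the stated order agrees with the simple trend.
(B) Ar (period 3, group 18) vs Sn (period 5, group 14): the stated order agrees with the simple trend.
(C) Ne (period 2, group 18) vs Xe (period 5, group 18): the stated order agrees with the simple trend.
(D) Mg (period 3, group 2) vs Al (period 3, group 13): the stated order contradicts the simple trend.
The exception is (D): Al's single 3p electron is easier to remove than one from Mg's filled 3s².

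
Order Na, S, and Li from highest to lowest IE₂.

Li, Na, S

IE_2 is the cost of taking one more electron from the +1 cation: Na⁺ is the bare [Ne] core; S⁺ still has 5 valence electrons; Li⁺ is the bare [He] core.
Core electrons are held far more tightly than valence electrons, so Na and Li top the IE_2 order.
Approximate IE_2 values (kJ/mol): Na 4562, S 2252, Li 7298.
So the second ionization energies run S < Na < Li.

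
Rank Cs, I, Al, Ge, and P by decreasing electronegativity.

I > P > Ge > Al > Cs

Al is in period 3, group 13; P is in period 3, group 15; Ge is in period 4, group 14; I is in period 5, group 17; Cs is in period 6, group 1.
Smaller atoms with higher effective nuclear charge are more electronegative.
These span different periods and groups, so the two trends combine.
Al > Cs: both effects reinforce here, so Al is clearly the higher of the two.
Ge > Al: the two effects oppose for this pair; the across-period effect wins (2.01 vs 1.61).
P > Ge: both effects reinforce here, so P is clearly the higher of the two.
I > P: the two effects oppose for this pair; the across-period effect wins (2.66 vs 2.19).
For reference (Pauling): Al 1.61, P 2.19, Ge 2.01, I 2.66, Cs 0.79.
So from highest to lowest: I > P > Ge > Al > Cs.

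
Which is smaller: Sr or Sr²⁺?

Forming Sr²⁺ removes 2 electrons from Sr. Fewer electrons for the same nuclear charge means less shielding and a higher Z_eff on the remaining electrons, and for main-group metals the entire outer shell is lost.
A cation is smaller than its parent atom: Sr²⁺ < Sr.

Sr²⁺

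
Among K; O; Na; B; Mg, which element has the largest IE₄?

B

IE_4 is the cost of taking one more electron from the +3 cation: K³⁺ is already 2 electrons into the core; O³⁺ still has 3 valence electrons; Na³⁺ is already 2 electrons into the core; B³⁺ is the bare [He] core; Mg³⁺ is already 1 electron into the core.
Usually core removal costs more than valence removal, but here the competition is close: a tightly held n=2 valence electron can cost more to remove than an n=3 core electron, so the actual values have to decide it.
Tabulated IE_4 (kJ/mol): K 5877, O 7469, Na 9543, B 25026, Mg 10543.
So the fourth ionization energies run K < O < Na < Mg < B.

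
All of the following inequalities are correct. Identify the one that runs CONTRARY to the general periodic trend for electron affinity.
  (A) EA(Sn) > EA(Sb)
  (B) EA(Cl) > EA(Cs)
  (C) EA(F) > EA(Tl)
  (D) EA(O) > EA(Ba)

(A)

The general trend: electron affinity increases across a period and decreases down a group.
(A) Sn (period 5, group 14) vs Sb (period 5, group 15): the stated order contradicts the simple trend.
(B) Cl (period 3, group 17) vs Cs (period 6, group 1): the stated order agrees with the simple trend.
(C) F (period 2, group 17) vs Tl (period 6, group 13): the stated order agrees with the simple trend.
(D) O (period 2, group 16) vs Ba (period 6, group 2): the stated order agrees with the simple trend.
The exception is (A): adding an electron to Sb's half-filled 5p³ is unfavourable, so Sn has the more exothermic EA.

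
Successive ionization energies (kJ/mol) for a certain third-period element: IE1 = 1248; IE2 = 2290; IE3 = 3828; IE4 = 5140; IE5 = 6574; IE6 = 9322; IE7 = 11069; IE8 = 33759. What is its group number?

Look for the largest jump between consecutive ionization energies: IE8/IE7 ≈ 3.0, far larger than any earlier ratio.
That jump marks the point where a core electron is being removed. So the atom has 7 valence electrons.
A main-group element with 7 valence electrons is in group 17.

Group 17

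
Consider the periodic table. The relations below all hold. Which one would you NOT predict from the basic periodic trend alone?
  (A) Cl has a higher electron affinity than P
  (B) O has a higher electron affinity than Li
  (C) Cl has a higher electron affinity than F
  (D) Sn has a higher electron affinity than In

(C)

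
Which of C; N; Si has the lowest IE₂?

After 1 electron has been removed, what remains? C⁺ still has 3 valence electrons; N⁺ still has 4 valence electrons; Si⁺ still has 3 valence electrons.
All are still removing valence electrons, so compare the +1 ions as you would atoms: IE_2 generally rises across a period (higher Z_eff) and falls down a group (larger shell), subject to the usual subshell exceptions.
Valence configurations: C⁺ [He]2s²2p¹, N⁺ [He]2s²2p², Si⁺ [Ne]3s²3p¹.
Approximate IE_2 values (kJ/mol): C 2353, N 2856, Si 1577.
Overall IE_2 order: Si < C < N.

Si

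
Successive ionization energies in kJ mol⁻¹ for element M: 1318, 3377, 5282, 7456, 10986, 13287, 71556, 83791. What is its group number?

Look for the largest jump between consecutive ionization energies: IE7/IE6 ≈ 5.4, far larger than any earlier ratio.
That jump marks the point where a core electron is being removed. So the atom has 6 valence electrons.
A main-group element with 6 valence electrons is in group 16.

Group 16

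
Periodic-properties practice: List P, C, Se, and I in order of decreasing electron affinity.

I > Se > C > P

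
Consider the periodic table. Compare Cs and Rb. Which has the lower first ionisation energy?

Rb is in period 5, group 1; Cs is in period 6, group 1.
Across a period the outer electron is held more tightly (higher IE₁); down a group it sits in a higher shell, more shielded, and comes off more easily.
All are in group 1, so first ionization energy increases up the group.
So Cs has the lower first ionisation energy (Cs < Rb).

Cs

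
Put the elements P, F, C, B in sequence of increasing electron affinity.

B is in period 2, group 13; C is in period 2, group 14; F is in period 2, group 17; P is in period 3, group 15.
Adding an electron releases more energy for atoms nearer the top right (short of the noble gases).
Neither a single period nor a single group — weigh both effects.
P > B: period and group pull opposite ways; the across-period shift dominates (72 vs 27 kJ/mol).
C > P: the two effects oppose for this pair; the down-group effect wins (122 vs 72 kJ/mol).
F > C: F lies to the right of C in period 2, so the across-period effect alone puts F higher.
Tabulated electron affinity (kJ/mol): B 27, C 122, F 328, P 72.
So from lowest to highest: B < P < C < F.

B < P < C < F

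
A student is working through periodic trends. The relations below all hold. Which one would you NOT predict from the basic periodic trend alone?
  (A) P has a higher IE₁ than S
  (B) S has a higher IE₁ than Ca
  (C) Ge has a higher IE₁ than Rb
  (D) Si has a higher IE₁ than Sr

The general trend: IE₁ increases across a period and decreases down a group.
(A) P (period 3, group 15) vs S (period 3, group 16): the stated order contradicts the simple trend.
(B) S (period 3, group 16) vs Ca (period 4, group 2): the stated order agrees with the simple trend.
(C) Ge (period 4, group 14) vs Rb (period 5, group 1): the stated order agrees with the simple trend.
(D) Si (period 3, group 14) vs Sr (period 5, group 2): the stated order agrees with the simple trend.
The exception is (A): S (3p⁴) ionizes more easily than half-filled P (3p³) because the paired 3p electron in S is pushed out by e⁻–e⁻ repulsion.

(A)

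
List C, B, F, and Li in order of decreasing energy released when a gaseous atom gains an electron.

Li is in period 2, group 1; B is in period 2, group 13; C is in period 2, group 14; F is in period 2, group 17.
Adding an electron releases more energy for atoms nearer the top right (short of the noble gases).
All lie in period 2; the across-period trend (electron affinity increases left to right) applies, with the exception below.
Note the exception: Li has a higher electron affinity than B, contrary to the simple trend — B's ns²np¹ configuration gives only a small electron affinity — the sparsely filled np subshell binds an added electron weakly.
For reference (kJ/mol): Li 60, B 27, C 122, F 328.
So from highest to lowest: F > C > Li > B.

F > C > Li > B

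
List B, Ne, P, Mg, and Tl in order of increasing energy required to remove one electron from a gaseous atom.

B is in period 2, group 13; Ne is in period 2, group 18; Mg is in period 3, group 2; P is in period 3, group 15; Tl is in period 6, group 13.
IE₁ increases left→right with effective nuclear charge and decreases top→bottom as the valence shell moves farther out.
Here both period and group differ, so the two effects have to be weighed against each other.
Mg > Tl: the two effects oppose for this pair; the down-group effect wins (738 vs 589 kJ/mol).
B > Mg: relative to Mg, both the across-period and down-group shifts push B's first ionization energy up.
P > B: period and group pull opposite ways; the across-period shift dominates (1012 vs 801 kJ/mol).
Ne > P: both effects reinforce here, so Ne is clearly the higher of the two.
Tabulated first ionization energy (kJ/mol): B 801, Ne 2081, Mg 738, P 1012, Tl 589.
So from lowest to highest: Tl < Mg < B < P < Ne.

Tl < Mg < B < P < Ne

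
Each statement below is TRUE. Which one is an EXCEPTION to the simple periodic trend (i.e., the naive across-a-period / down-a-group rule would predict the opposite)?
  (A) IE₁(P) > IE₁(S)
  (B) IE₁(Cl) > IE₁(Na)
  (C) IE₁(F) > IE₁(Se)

The general trend: first ionization energy increases across a period and decreases down a group.
(A) P (period 3, group 15) vs S (period 3, group 16): the stated order contradicts the simple trend.
(B) Cl (period 3, group 17) vs Na (period 3, group 1): the stated order agrees with the simple trend.
(C) F (period 2, group 17) vs Se (period 4, group 16): the stated order agrees with the simple trend.
The exception is (A): S (3p⁴) ionizes more easily than half-filled P (3p³) because the paired 3p electron in S is pushed out by e⁻–e⁻ repulsion.

(A)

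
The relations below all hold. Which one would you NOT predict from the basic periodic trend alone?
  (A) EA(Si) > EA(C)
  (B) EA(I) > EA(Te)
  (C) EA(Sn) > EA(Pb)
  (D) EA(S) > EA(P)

(A)

The general trend: electron affinity increases across a period and decreases down a group.
(A) Si (period 3, group 14) vs C (period 2, group 14): the stated order contradicts the simple trend.
(B) I (period 5, group 17) vs Te (period 5, group 16): the stated order agrees with the simple trend.
(C) Sn (period 5, group 14) vs Pb (period 6, group 14): the stated order agrees with the simple trend.
(D) S (period 3, group 16) vs P (period 3, group 15): the stated order agrees with the simple trend.
The exception is (A): Si's larger, more diffuse 3p orbitals accept an added electron slightly more readily than C's compact 2p.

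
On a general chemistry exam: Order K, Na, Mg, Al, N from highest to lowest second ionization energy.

The second ionization energy removes an electron from the +1 ion. For each element: K⁺ is the bare [Ar] core; Na⁺ is the bare [Ne] core; Mg⁺ still has 1 valence electron; Al⁺ still has 2 valence electrons; N⁺ still has 4 valence electrons.
Breaking into a closed-shell core is much more expensive than removing a leftover valence electron — K and Na have the largest IE_2 here.
Valence configurations: Mg⁺ [Ne]3s¹, Al⁺ [Ne]3s², N⁺ [He]2s²2p².
Tabulated IE_2 (kJ/mol): K 3052, Na 4562, Mg 1451, Al 1817, N 2856.
So the second ionization energies run Mg < Al < N < K < Na.

Na > K > N > Al > Mg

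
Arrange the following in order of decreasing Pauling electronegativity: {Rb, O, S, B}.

O > S > B > Rb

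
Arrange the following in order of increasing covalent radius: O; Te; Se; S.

O < S < Se < Te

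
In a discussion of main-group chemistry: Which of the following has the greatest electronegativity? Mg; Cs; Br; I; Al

Mg is in period 3, group 2; Al is in period 3, group 13; Br is in period 4, group 17; I is in period 5, group 17; Cs is in period 6, group 1.
Atoms toward the upper right of the periodic table pull bonding electrons most strongly.
These span different periods and groups, so the two trends combine.
Mg > Cs: relative to Cs, both the across-period and down-group shifts push Mg's electronegativity up.
Al > Mg: Al lies to the right of Mg in period 3, so the across-period effect alone puts Al higher.
I > Al: period and group pull opposite ways; the across-period shift dominates (2.66 vs 1.61).
Br > I: they share group 17; the group trend gives Br the larger value.
Approximate values (Pauling): Mg 1.31, Al 1.61, Br 2.96, I 2.66, Cs 0.79.
The greatest electronegativity among these belongs to Br.

Br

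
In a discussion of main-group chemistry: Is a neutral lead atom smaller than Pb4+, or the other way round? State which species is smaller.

Pb4+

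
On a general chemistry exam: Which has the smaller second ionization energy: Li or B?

Consider each +1 ion: Li⁺ is the bare [He] core; B⁺ still has 2 valence electrons.
Breaking into a closed-shell core is much more expensive than removing a leftover valence electron — Li has the largest IE_2 here.
Approximate IE_2 values (kJ/mol): Li 7298, B 2427.
Overall IE_2 order: B < Li.

B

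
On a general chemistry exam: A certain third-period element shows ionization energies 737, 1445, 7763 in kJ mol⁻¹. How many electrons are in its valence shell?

2

Look for the largest jump between consecutive ionization energies: IE3/IE2 ≈ 5.4, far larger than any earlier ratio.
That jump marks the point where a core electron is being removed. So the atom has 2 valence electrons.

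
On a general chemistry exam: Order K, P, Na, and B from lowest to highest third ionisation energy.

IE_3 is the cost of taking one more electron from the +2 cation: K²⁺ is already 1 electron into the core; P²⁺ still has 3 valence electrons; Na²⁺ is already 1 electron into the core; B²⁺ still has 1 valence electron.
Breaking into a closed-shell core is much more expensive than removing a leftover valence electron — K and Na have the largest IE_3 here.
Valence configurations: P²⁺ [Ne]3s²3p¹, B²⁺ [He]2s¹.
Tabulated IE_3 (kJ/mol): K 4420, P 2914, Na 6910, B 3660.
Hence IE_3: P < B < K < Na.

P < B < K < Na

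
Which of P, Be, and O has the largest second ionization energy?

O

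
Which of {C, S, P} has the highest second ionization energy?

The second ionization energy removes an electron from the +1 ion. For each element: C⁺ still has 3 valence electrons; S⁺ still has 5 valence electrons; P⁺ still has 4 valence electrons.
All are still removing valence electrons, so compare the +1 ions as you would atoms: IE_2 generally rises across a period (higher Z_eff) and falls down a group (larger shell), subject to the usual subshell exceptions.
Valence configurations: C⁺ [He]2s²2p¹, S⁺ [Ne]3s²3p³, P⁺ [Ne]3s²3p².
Tabulated IE_2 (kJ/mol): C 2353, S 2252, P 1907.
So the second ionization energies run P < S < C.

C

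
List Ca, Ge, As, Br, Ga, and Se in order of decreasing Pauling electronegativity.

Ca is in period 4, group 2; Ga is in period 4, group 13; Ge is in period 4, group 14; As is in period 4, group 15; Se is in period 4, group 16; Br is in period 4, group 17.
EN rises left→right (higher Z_eff, smaller atoms) and falls top→bottom (larger, more shielded atoms).
All lie in period 4, so electronegativity increases left to right.
So from highest to lowest: Br > Se > As > Ge > Ga > Ca.

Br, Se, As, Ge, Ga, Ca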